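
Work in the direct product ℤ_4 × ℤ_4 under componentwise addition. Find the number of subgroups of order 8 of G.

3

|G| = 16 and 8 | 16, so subgroups of order 8 are possible by Lagrange.
The subgroups of order 8 are: {(0,0), (0,1), (0,2), (0,3), (2,0), (2,1), (2,2), (2,3)}; {(0,0), (0,2), (1,0), (1,2), (2,0), (2,2), (3,0), (3,2)}; {(0,0), (0,2), (1,1), (1,3), (2,0), (2,2), (3,1), (3,3)}.
So G has 3 subgroups of order 8.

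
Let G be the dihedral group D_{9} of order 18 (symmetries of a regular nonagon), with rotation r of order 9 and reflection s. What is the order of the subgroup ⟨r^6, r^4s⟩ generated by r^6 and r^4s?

6

|⟨r^6⟩| = 3 and |⟨r^4s⟩| = 2, so |H| is a multiple of lcm(3, 2) = 6 and divides |G| = 18.
Closing under the operation: H = {e, r^3, r^6, rs, r^4s, r^7s}, so |H| = 6.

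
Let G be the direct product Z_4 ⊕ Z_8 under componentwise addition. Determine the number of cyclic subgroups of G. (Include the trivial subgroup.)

14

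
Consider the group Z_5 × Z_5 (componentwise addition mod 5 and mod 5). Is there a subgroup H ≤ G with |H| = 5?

Yes

5 | 25. A subgroup of order 5 is {(0,0), (0,1), (0,2), (0,3), (0,4)}.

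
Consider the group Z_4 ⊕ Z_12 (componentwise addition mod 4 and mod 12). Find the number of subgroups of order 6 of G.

3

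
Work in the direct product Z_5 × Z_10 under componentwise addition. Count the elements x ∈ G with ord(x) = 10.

24

An element (a,b) has order lcm(ord(a), ord(b)); count pairs with lcm equal to 10.
Enumerating gives 24 such elements.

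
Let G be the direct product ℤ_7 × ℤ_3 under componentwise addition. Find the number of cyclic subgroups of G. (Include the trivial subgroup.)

4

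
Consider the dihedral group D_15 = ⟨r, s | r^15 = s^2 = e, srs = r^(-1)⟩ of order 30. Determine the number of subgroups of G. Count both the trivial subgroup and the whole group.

|G| = 30, so by Lagrange every subgroup order divides 30. Divisors: 1, 2, 3, 5, 6, 10, 15, 30.
Subgroups by order — order 1: 1; order 2: 15; order 3: 1; order 5: 1; order 6: 5; order 10: 3; order 15: 1; order 30: 1.
Total: 1 + 15 + 1 + 1 + 5 + 3 + 1 + 1 = 28.

28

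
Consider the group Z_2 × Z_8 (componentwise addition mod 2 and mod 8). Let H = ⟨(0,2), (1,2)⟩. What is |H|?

8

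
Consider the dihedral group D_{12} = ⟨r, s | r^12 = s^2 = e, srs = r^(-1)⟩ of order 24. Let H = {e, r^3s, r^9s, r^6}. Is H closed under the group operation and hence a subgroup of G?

Yes

|H| = 4 divides |G| = 24, consistent with Lagrange.
H contains the identity, every element's inverse is in H, and H is closed under ·: it is a subgroup.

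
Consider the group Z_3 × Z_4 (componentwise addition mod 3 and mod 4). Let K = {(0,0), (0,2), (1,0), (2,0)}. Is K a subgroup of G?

Closure fails: (0,2) + (1,0) = (1,2) ∉ K. So K is not a subgroup.

No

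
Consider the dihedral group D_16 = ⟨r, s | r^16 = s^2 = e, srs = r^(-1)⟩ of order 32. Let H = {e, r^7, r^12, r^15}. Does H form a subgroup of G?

No

r^12 ∈ H but its inverse r^4 ∉ H, so H is not a subgroup.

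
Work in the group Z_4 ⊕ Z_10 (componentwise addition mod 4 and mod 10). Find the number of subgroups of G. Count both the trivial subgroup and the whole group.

|G| = 40, so by Lagrange every subgroup order divides 40. Divisors: 1, 2, 4, 5, 8, 10, 20, 40.
Subgroups by order — order 1: 1; order 2: 3; order 4: 3; order 5: 1; order 8: 1; order 10: 3; order 20: 3; order 40: 1.
Total: 1 + 3 + 3 + 1 + 1 + 3 + 3 + 1 = 16.

16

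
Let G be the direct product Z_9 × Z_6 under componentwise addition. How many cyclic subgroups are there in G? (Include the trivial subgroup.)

Group the elements of G by the cyclic subgroup they generate; each cyclic subgroup of order d accounts for φ(d) elements.
Cyclic subgroups by order — order 1: 1; order 2: 1; order 3: 4; order 6: 4; order 9: 3; order 18: 3.
Total: 16.

16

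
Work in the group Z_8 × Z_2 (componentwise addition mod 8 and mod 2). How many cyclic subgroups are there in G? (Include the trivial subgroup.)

A cyclic subgroup of order d is generated by each of its φ(d) elements of order d, so the cyclic subgroups of order d number (#elements of order d)/φ(d).
Cyclic subgroups by order — order 1: 1; order 2: 3; order 4: 2; order 8: 2.
Total: 8.

8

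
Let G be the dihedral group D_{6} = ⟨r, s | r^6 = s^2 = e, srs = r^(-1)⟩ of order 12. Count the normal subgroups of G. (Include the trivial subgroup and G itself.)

7

G has 16 subgroups. Checking conjugation-invariance by order — order 1: 1/1 normal; order 2: 1/7 normal; order 3: 1/1 normal; order 4: 0/3 normal; order 6: 3/3 normal; order 12: 1/1 normal.
Total normal subgroups: 7.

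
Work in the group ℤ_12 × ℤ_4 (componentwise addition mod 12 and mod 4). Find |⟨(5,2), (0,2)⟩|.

24

|⟨(5,2)⟩| = 12 and |⟨(0,2)⟩| = 2, so |H| is a multiple of lcm(12, 2) = 12 and divides |G| = 48.
Closing under the operation: H = {(0,0), (0,2), (1,0), (1,2), (2,0), (2,2), (3,0), (3,2), (4,0), (4,2), (5,0), (5,2), (6,0), (6,2), (7,0), (7,2), (8,0), (8,2), (9,0), (9,2), (10,0), (10,2), (11,0), (11,2)}, so |H| = 24.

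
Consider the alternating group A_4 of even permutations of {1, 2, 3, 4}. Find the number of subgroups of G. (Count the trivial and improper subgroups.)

10

|G| = 12, so by Lagrange every subgroup order divides 12. Divisors: 1, 2, 3, 4, 6, 12.
Subgroups by order — order 1: 1; order 2: 3; order 3: 4; order 4: 1; order 6: 0; order 12: 1.
Total: 1 + 3 + 4 + 1 + 0 + 1 = 10.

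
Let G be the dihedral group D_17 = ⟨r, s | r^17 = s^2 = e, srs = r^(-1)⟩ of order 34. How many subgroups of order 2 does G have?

17

|G| = 34 and 2 | 34, so subgroups of order 2 are possible by Lagrange.
The subgroups of order 2 are: {e, r^10s}; {e, r^11s}; {e, r^12s}; {e, r^13s}; … (17 in all).
So G has 17 subgroups of order 2.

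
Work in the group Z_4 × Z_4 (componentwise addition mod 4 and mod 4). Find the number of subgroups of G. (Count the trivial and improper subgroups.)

15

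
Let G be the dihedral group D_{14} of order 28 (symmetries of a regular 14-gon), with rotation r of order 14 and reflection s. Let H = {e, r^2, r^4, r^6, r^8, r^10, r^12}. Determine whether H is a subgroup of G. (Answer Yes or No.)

Yes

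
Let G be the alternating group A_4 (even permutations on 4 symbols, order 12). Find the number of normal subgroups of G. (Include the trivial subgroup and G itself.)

G has 10 subgroups. Checking conjugation-invariance by order — order 1: 1/1 normal; order 2: 0/3 normal; order 3: 0/4 normal; order 4: 1/1 normal; order 12: 1/1 normal.
Total normal subgroups: 3.

3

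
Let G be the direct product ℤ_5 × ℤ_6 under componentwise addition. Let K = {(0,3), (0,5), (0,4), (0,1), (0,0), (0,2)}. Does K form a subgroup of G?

|K| = 6 divides |G| = 30, consistent with Lagrange.
K contains the identity, every element's inverse is in K, and K is closed under +: it is a subgroup.
In fact K = ⟨(0,1)⟩.

Yes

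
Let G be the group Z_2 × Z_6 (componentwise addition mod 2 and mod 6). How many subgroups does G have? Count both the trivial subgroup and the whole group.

10

|G| = 12, so by Lagrange every subgroup order divides 12. Divisors: 1, 2, 3, 4, 6, 12.
Subgroups by order — order 1: 1; order 2: 3; order 3: 1; order 4: 1; order 6: 3; order 12: 1.
Total: 1 + 3 + 1 + 1 + 3 + 1 = 10.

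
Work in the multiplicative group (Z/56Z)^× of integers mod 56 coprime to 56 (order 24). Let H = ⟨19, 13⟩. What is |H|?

12

|⟨19⟩| = 6 and |⟨13⟩| = 2, so |H| is a multiple of lcm(6, 2) = 6 and divides |G| = 24.
Closing under the operation: H = {1, 3, 5, 9, 13, 15, 19, 23, 25, 27, 39, 45}, so |H| = 12.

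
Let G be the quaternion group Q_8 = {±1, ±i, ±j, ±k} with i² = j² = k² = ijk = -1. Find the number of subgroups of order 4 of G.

3

|G| = 8 and 4 | 8, so subgroups of order 4 are possible by Lagrange.
The subgroups of order 4 are: {1, -1, i, -i}; {1, -1, j, -j}; {1, -1, k, -k}.
So G has 3 subgroups of order 4.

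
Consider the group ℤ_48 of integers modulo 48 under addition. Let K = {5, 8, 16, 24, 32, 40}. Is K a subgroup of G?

No

The identity 0 ∉ K, so K is not a subgroup.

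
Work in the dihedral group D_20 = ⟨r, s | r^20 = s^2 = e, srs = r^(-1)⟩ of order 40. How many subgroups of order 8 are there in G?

|G| = 40 and 8 | 40, so subgroups of order 8 are possible by Lagrange.
The subgroups of order 8 are: {e, r^5, r^10, r^15, s, r^5s, r^10s, r^15s}; {e, r^5, r^10, r^15, rs, r^6s, r^11s, r^16s}; {e, r^5, r^10, r^15, r^2s, r^7s, r^12s, r^17s}; {e, r^5, r^10, r^15, r^3s, r^8s, r^13s, r^18s}; … (5 in all).
So G has 5 subgroups of order 8.

5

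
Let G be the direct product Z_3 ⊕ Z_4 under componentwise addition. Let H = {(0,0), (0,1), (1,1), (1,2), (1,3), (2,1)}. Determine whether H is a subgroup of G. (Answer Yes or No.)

No

(0,1) ∈ H but its inverse (0,3) ∉ H, so H is not a subgroup.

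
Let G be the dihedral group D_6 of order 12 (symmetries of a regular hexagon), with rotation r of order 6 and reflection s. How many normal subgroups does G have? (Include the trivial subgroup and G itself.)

G has 16 subgroups. Checking conjugation-invariance by order — order 1: 1/1 normal; order 2: 1/7 normal; order 3: 1/1 normal; order 4: 0/3 normal; order 6: 3/3 normal; order 12: 1/1 normal.
Total normal subgroups: 7.

7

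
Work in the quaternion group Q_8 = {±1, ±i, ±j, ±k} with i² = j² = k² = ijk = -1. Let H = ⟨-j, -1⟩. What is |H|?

4

|⟨-j⟩| = 4 and |⟨-1⟩| = 2, so |H| is a multiple of lcm(4, 2) = 4 and divides |G| = 8.
Closing under the operation: H = {1, -1, j, -j}, so |H| = 4.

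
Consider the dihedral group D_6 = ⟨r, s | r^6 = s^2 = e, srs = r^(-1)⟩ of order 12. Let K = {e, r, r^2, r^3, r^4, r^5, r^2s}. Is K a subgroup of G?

No

|K| = 7 does not divide |G| = 12, so by Lagrange K is not a subgroup.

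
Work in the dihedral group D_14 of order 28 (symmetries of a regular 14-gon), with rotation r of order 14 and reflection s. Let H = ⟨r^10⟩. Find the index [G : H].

|⟨r^10⟩| = 7 and |G| = 28.
By Lagrange, [G : H] = |G|/|H| = 28/7 = 4.

4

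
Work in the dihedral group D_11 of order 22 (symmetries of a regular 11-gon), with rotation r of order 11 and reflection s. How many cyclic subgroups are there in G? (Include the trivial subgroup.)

Group the elements of G by the cyclic subgroup they generate; each cyclic subgroup of order d accounts for φ(d) elements.
Cyclic subgroups by order — order 1: 1; order 2: 11; order 11: 1.
Total: 13.

13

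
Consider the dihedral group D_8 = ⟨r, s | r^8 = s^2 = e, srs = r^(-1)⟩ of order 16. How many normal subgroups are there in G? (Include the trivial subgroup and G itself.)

7

G has 19 subgroups. Checking conjugation-invariance by order — order 1: 1/1 normal; order 2: 1/9 normal; order 4: 1/5 normal; order 8: 3/3 normal; order 16: 1/1 normal.
Total normal subgroups: 7.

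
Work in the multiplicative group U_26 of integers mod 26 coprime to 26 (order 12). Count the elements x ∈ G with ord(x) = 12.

4

The elements of order 12 are: 7, 11, 15, 19.
That's 4.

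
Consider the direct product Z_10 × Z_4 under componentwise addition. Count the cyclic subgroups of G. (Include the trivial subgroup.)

Group the elements of G by the cyclic subgroup they generate; each cyclic subgroup of order d accounts for φ(d) elements.
Cyclic subgroups by order — order 1: 1; order 2: 3; order 4: 2; order 5: 1; order 10: 3; order 20: 2.
Total: 12.

12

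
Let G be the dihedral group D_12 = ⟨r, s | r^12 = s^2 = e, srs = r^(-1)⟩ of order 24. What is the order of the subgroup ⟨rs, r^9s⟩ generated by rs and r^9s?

|⟨rs⟩| = 2 and |⟨r^9s⟩| = 2, so |H| is a multiple of lcm(2, 2) = 2 and divides |G| = 24.
Closing under the operation: H = {e, r^4, r^8, rs, r^5s, r^9s}, so |H| = 6.

6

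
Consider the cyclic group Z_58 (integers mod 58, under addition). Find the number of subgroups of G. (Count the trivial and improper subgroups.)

4

A cyclic group of order 58 has exactly one subgroup for each divisor of 58.
Divisors of 58: 1, 2, 29, 58.
So Z_58 has 4 subgroups.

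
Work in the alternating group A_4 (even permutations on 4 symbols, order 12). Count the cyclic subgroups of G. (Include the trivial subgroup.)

Group the elements of G by the cyclic subgroup they generate; each cyclic subgroup of order d accounts for φ(d) elements.
Cyclic subgroups by order — order 1: 1; order 2: 3; order 3: 4.
Total: 8.

8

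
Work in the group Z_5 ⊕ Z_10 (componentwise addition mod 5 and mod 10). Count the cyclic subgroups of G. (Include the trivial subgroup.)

14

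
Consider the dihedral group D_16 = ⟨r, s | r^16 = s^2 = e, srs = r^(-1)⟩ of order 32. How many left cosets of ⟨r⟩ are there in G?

|⟨r⟩| = 16 and |G| = 32.
By Lagrange, [G : H] = |G|/|H| = 32/16 = 2.

2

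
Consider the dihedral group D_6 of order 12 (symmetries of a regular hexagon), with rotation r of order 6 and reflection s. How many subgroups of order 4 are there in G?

|G| = 12 and 4 | 12, so subgroups of order 4 are possible by Lagrange.
The subgroups of order 4 are: {e, r^3, r^2s, r^5s}; {e, r^3, s, r^3s}; {e, r^3, rs, r^4s}.
So G has 3 subgroups of order 4.

3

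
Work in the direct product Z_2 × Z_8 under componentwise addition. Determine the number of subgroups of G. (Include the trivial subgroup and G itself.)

11

|G| = 16, so by Lagrange every subgroup order divides 16. Divisors: 1, 2, 4, 8, 16.
Subgroups by order — order 1: 1; order 2: 3; order 4: 3; order 8: 3; order 16: 1.
Total: 1 + 3 + 3 + 3 + 1 = 11.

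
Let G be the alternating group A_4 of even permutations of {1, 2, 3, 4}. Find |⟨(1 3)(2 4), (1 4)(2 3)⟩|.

4

|⟨(1 3)(2 4)⟩| = 2 and |⟨(1 4)(2 3)⟩| = 2, so |H| is a multiple of lcm(2, 2) = 2 and divides |G| = 12.
Closing under the operation: H = {e, (1 2)(3 4), (1 3)(2 4), (1 4)(2 3)}, so |H| = 4.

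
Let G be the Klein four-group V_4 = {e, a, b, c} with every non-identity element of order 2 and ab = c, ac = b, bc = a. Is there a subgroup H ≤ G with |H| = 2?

Yes

2 | 4. A subgroup of order 2 is {e, a}.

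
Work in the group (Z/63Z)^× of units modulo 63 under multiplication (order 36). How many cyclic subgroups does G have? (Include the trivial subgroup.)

Group the elements of G by the cyclic subgroup they generate; each cyclic subgroup of order d accounts for φ(d) elements.
Cyclic subgroups by order — order 1: 1; order 2: 3; order 3: 4; order 6: 12.
Total: 20.

20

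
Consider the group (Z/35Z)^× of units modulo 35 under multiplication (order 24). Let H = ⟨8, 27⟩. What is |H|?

8

|⟨8⟩| = 4 and |⟨27⟩| = 4, so |H| is a multiple of lcm(4, 4) = 4 and divides |G| = 24.
Closing under the operation: H = {1, 6, 8, 13, 22, 27, 29, 34}, so |H| = 8.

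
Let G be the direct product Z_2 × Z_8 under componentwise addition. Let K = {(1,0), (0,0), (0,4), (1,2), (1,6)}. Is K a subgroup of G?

|K| = 5 does not divide |G| = 16, so by Lagrange K is not a subgroup.

No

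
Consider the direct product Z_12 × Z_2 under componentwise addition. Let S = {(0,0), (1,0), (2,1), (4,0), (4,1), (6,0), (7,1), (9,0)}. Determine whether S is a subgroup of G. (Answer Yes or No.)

No

(9,0) ∈ S but its inverse (3,0) ∉ S, so S is not a subgroup.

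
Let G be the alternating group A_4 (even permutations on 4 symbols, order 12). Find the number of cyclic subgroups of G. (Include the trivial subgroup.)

Group the elements of G by the cyclic subgroup they generate; each cyclic subgroup of order d accounts for φ(d) elements.
Cyclic subgroups by order — order 1: 1; order 2: 3; order 3: 4.
Total: 8.

8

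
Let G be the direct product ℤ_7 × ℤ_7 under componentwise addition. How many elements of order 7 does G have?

An element (a,b) has order lcm(ord(a), ord(b)); count pairs with lcm equal to 7.
Enumerating gives 48 such elements.

48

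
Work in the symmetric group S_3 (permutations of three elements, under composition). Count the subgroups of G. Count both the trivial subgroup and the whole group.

6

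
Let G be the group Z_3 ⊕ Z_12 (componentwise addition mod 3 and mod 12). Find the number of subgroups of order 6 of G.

|G| = 36 and 6 | 36, so subgroups of order 6 are possible by Lagrange.
The subgroups of order 6 are: {(0,0), (0,2), (0,4), (0,6), (0,8), (0,10)}; {(0,0), (0,6), (1,0), (1,6), (2,0), (2,6)}; {(0,0), (0,6), (1,4), (1,10), (2,2), (2,8)}; {(0,0), (0,6), (1,2), (1,8), (2,4), (2,10)}.
So G has 4 subgroups of order 6.

4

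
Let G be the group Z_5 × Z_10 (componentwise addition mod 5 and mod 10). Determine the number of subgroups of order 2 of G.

|G| = 50 and 2 | 50, so subgroups of order 2 are possible by Lagrange.
The subgroups of order 2 are: {(0,0), (0,5)}.
So G has 1 subgroup of order 2.

1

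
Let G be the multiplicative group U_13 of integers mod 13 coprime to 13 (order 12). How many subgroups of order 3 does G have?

|G| = 12 and 3 | 12, so subgroups of order 3 are possible by Lagrange.
The subgroups of order 3 are: {1, 3, 9}.
So G has 1 subgroup of order 3.

1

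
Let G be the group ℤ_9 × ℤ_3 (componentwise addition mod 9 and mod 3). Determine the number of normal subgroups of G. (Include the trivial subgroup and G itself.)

G is abelian, so every subgroup is normal.
G has 10 subgroups in total, hence 10 normal subgroups.

10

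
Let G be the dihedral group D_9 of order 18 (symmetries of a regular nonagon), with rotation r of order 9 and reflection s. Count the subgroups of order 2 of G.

|G| = 18 and 2 | 18, so subgroups of order 2 are possible by Lagrange.
The subgroups of order 2 are: {e, r^2s}; {e, r^3s}; {e, r^4s}; {e, r^5s}; … (9 in all).
So G has 9 subgroups of order 2.

9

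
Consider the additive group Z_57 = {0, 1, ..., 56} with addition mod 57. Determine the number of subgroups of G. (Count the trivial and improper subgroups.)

4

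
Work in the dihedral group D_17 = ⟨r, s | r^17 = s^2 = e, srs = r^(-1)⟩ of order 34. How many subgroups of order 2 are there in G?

|G| = 34 and 2 | 34, so subgroups of order 2 are possible by Lagrange.
The subgroups of order 2 are: {e, r^10s}; {e, r^11s}; {e, r^12s}; {e, r^13s}; … (17 in all).
So G has 17 subgroups of order 2.

17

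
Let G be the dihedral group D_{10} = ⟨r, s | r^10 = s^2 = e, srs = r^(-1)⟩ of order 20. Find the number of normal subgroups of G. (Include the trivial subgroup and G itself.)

G has 22 subgroups. Checking conjugation-invariance by order — order 1: 1/1 normal; order 2: 1/11 normal; order 4: 0/5 normal; order 5: 1/1 normal; order 10: 3/3 normal; order 20: 1/1 normal.
Total normal subgroups: 7.

7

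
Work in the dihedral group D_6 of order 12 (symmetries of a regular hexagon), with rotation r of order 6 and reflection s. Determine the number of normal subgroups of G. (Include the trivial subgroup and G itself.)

G has 16 subgroups. Checking conjugation-invariance by order — order 1: 1/1 normal; order 2: 1/7 normal; order 3: 1/1 normal; order 4: 0/3 normal; order 6: 3/3 normal; order 12: 1/1 normal.
Total normal subgroups: 7.

7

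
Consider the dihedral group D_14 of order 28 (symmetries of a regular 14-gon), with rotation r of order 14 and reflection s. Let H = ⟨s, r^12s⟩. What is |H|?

|⟨s⟩| = 2 and |⟨r^12s⟩| = 2, so |H| is a multiple of lcm(2, 2) = 2 and divides |G| = 28.
Closing under the operation: H = {e, r^2, r^4, r^6, r^8, r^10, r^12, s, r^2s, r^4s, r^6s, r^8s, r^10s, r^12s}, so |H| = 14.

14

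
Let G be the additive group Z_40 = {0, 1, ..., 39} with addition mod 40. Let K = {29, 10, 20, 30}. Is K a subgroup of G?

The identity 0 ∉ K, so K is not a subgroup.

No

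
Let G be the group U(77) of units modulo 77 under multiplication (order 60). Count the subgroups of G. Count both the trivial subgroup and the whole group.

20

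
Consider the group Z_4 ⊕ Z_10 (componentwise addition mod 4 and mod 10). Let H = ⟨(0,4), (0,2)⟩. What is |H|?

|⟨(0,4)⟩| = 5 and |⟨(0,2)⟩| = 5, so |H| is a multiple of lcm(5, 5) = 5 and divides |G| = 40.
Closing under the operation: H = {(0,0), (0,2), (0,4), (0,6), (0,8)}, so |H| = 5.

5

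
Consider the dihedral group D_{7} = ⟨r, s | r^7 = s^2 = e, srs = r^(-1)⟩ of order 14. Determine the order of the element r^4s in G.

Computing powers of r^4s: the smallest k with (r^4s)^k = e is k = 2.

2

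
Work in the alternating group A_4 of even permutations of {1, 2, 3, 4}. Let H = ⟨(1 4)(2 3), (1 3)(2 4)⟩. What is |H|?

|⟨(1 4)(2 3)⟩| = 2 and |⟨(1 3)(2 4)⟩| = 2, so |H| is a multiple of lcm(2, 2) = 2 and divides |G| = 12.
Closing under the operation: H = {e, (1 2)(3 4), (1 3)(2 4), (1 4)(2 3)}, so |H| = 4.

4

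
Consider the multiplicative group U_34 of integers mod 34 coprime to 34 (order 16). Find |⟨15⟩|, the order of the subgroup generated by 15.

Compute successive powers of 15 mod 34: 15, 21, 9, 33, 19, 13, 25, 1; 15^8 ≡ 1 (mod 34).
So |⟨15⟩| = 8.

8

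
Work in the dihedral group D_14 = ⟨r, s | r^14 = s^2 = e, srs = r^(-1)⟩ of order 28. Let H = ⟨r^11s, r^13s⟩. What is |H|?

14

|⟨r^11s⟩| = 2 and |⟨r^13s⟩| = 2, so |H| is a multiple of lcm(2, 2) = 2 and divides |G| = 28.
Closing under the operation: H = {e, r^2, r^4, r^6, r^8, r^10, r^12, rs, r^3s, r^5s, r^7s, r^9s, r^11s, r^13s}, so |H| = 14.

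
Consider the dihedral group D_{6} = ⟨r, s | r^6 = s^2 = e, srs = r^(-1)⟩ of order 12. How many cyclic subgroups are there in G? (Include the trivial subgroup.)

Each element a generates a cyclic subgroup ⟨a⟩; distinct elements may generate the same one (a cyclic group of order d has φ(d) generators).
Cyclic subgroups by order — order 1: 1; order 2: 7; order 3: 1; order 6: 1.
Total: 10.

10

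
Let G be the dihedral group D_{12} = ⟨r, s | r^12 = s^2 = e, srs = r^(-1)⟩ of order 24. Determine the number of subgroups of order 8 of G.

|G| = 24 and 8 | 24, so subgroups of order 8 are possible by Lagrange.
The subgroups of order 8 are: {e, r^3, r^6, r^9, rs, r^4s, r^7s, r^10s}; {e, r^3, r^6, r^9, r^2s, r^5s, r^8s, r^11s}; {e, r^3, r^6, r^9, s, r^3s, r^6s, r^9s}.
So G has 3 subgroups of order 8.

3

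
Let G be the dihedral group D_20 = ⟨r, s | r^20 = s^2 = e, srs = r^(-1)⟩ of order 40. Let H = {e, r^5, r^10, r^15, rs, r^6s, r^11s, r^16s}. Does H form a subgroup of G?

Yes

|H| = 8 divides |G| = 40, consistent with Lagrange.
H contains the identity, every element's inverse is in H, and H is closed under ·: it is a subgroup.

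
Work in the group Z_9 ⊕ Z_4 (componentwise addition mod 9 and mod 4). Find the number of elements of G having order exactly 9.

An element (a,b) has order lcm(ord(a), ord(b)); count pairs with lcm equal to 9.
Enumerating gives 6 such elements.

6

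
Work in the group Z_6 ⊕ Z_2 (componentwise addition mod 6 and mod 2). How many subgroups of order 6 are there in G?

|G| = 12 and 6 | 12, so subgroups of order 6 are possible by Lagrange.
The subgroups of order 6 are: {(0,0), (0,1), (2,0), (2,1), (4,0), (4,1)}; {(0,0), (1,0), (2,0), (3,0), (4,0), (5,0)}; {(0,0), (1,1), (2,0), (3,1), (4,0), (5,1)}.
So G has 3 subgroups of order 6.

3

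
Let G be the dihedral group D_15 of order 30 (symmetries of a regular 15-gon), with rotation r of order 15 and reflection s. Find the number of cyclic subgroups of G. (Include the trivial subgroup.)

19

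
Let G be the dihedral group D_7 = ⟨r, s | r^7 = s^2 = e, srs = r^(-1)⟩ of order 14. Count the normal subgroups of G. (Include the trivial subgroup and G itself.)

G has 10 subgroups. Checking conjugation-invariance by order — order 1: 1/1 normal; order 2: 0/7 normal; order 7: 1/1 normal; order 14: 1/1 normal.
Total normal subgroups: 3.

3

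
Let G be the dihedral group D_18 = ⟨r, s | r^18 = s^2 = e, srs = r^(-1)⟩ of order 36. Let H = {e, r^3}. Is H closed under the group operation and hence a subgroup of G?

r^3 ∈ H but its inverse r^15 ∉ H, so H is not a subgroup.

No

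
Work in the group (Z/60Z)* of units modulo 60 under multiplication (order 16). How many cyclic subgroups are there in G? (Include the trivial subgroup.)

12

Group the elements of G by the cyclic subgroup they generate; each cyclic subgroup of order d accounts for φ(d) elements.
Cyclic subgroups by order — order 1: 1; order 2: 7; order 4: 4.
Total: 12.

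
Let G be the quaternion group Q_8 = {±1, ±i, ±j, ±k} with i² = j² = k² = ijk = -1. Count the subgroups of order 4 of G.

3

|G| = 8 and 4 | 8, so subgroups of order 4 are possible by Lagrange.
The subgroups of order 4 are: {1, -1, i, -i}; {1, -1, j, -j}; {1, -1, k, -k}.
So G has 3 subgroups of order 4.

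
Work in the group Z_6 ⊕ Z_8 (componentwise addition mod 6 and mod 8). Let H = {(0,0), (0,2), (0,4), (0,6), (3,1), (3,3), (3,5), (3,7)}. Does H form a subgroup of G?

|H| = 8 divides |G| = 48, consistent with Lagrange.
H contains the identity, every element's inverse is in H, and H is closed under +: it is a subgroup.
In fact H = ⟨(3,1)⟩.

Yes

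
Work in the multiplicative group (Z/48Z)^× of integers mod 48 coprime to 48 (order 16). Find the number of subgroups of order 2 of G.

7

|G| = 16 and 2 | 16, so subgroups of order 2 are possible by Lagrange.
The subgroups of order 2 are: {1, 17}; {1, 23}; {1, 25}; {1, 31}; … (7 in all).
So G has 7 subgroups of order 2.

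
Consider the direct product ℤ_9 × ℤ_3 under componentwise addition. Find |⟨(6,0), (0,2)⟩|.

9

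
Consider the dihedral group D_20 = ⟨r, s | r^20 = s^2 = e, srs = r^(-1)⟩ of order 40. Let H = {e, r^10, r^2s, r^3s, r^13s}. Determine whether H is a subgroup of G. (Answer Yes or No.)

Closure fails: r^10 · r^2s = r^12s ∉ H. So H is not a subgroup.

No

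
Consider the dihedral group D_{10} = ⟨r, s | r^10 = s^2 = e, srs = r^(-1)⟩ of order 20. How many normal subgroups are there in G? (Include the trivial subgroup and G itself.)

7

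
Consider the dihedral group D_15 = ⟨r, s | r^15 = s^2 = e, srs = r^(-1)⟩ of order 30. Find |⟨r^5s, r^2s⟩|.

|⟨r^5s⟩| = 2 and |⟨r^2s⟩| = 2, so |H| is a multiple of lcm(2, 2) = 2 and divides |G| = 30.
Closing under the operation: H = {e, r^3, r^6, r^9, r^12, r^2s, r^5s, r^8s, r^11s, r^14s}, so |H| = 10.

10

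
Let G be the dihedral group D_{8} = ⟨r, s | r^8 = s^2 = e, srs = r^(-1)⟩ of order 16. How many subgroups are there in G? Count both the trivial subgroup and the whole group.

19

|G| = 16, so by Lagrange every subgroup order divides 16. Divisors: 1, 2, 4, 8, 16.
Subgroups by order — order 1: 1; order 2: 9; order 4: 5; order 8: 3; order 16: 1.
Total: 1 + 9 + 5 + 3 + 1 = 19.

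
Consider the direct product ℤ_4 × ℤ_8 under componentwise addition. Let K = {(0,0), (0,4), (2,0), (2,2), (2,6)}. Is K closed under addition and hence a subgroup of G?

|K| = 5 does not divide |G| = 32, so by Lagrange K is not a subgroup.

No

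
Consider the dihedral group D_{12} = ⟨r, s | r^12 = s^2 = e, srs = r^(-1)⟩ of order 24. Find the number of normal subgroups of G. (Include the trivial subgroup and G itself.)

G has 34 subgroups. Checking conjugation-invariance by order — order 1: 1/1 normal; order 2: 1/13 normal; order 3: 1/1 normal; order 4: 1/7 normal; order 6: 1/5 normal; order 8: 0/3 normal; order 12: 3/3 normal; order 24: 1/1 normal.
Total normal subgroups: 9.

9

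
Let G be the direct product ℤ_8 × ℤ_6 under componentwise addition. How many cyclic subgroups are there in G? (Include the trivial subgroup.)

Each element a generates a cyclic subgroup ⟨a⟩; distinct elements may generate the same one (a cyclic group of order d has φ(d) generators).
Cyclic subgroups by order — order 1: 1; order 2: 3; order 3: 1; order 4: 2; order 6: 3; order 8: 2; order 12: 2; order 24: 2.
Total: 16.

16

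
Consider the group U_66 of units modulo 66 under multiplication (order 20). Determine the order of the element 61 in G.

Compute successive powers of 61 mod 66: 61, 25, 7, 31, 43, 49, 19, 37, …; 61^10 ≡ 1 (mod 66).
So |⟨61⟩| = 10.

10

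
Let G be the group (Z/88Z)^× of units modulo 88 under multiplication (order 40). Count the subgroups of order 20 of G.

|G| = 40 and 20 | 40, so subgroups of order 20 are possible by Lagrange.
The subgroups of order 20 are: {1, 9, 13, 15, 19, 21, 23, 25, 29, 31, 35, 43, 47, 49, 51, 61, 71, 81, 83, 85}; {1, 5, 9, 13, 17, 21, 25, 29, 37, 41, 45, 49, 53, 57, 61, 65, 69, 73, 81, 85}; {1, 3, 7, 9, 13, 21, 25, 27, 29, 39, 49, 59, 61, 63, 67, 75, 79, 81, 85, 87}; {1, 7, 9, 15, 17, 23, 25, 31, 39, 41, 47, 49, 57, 63, 65, 71, 73, 79, 81, 87}; … (7 in all).
So G has 7 subgroups of order 20.

7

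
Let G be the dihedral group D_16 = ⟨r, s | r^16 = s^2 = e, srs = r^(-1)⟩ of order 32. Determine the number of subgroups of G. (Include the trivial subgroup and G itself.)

|G| = 32, so by Lagrange every subgroup order divides 32. Divisors: 1, 2, 4, 8, 16, 32.
Subgroups by order — order 1: 1; order 2: 17; order 4: 9; order 8: 5; order 16: 3; order 32: 1.
Total: 1 + 17 + 9 + 5 + 3 + 1 = 36.

36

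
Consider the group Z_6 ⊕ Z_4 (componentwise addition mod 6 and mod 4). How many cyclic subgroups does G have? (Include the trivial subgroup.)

12

Each element a generates a cyclic subgroup ⟨a⟩; distinct elements may generate the same one (a cyclic group of order d has φ(d) generators).
Cyclic subgroups by order — order 1: 1; order 2: 3; order 3: 1; order 4: 2; order 6: 3; order 12: 2.
Total: 12.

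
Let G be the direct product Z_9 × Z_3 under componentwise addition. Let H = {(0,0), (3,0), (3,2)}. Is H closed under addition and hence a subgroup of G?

(3,2) ∈ H but its inverse (6,1) ∉ H, so H is not a subgroup.

No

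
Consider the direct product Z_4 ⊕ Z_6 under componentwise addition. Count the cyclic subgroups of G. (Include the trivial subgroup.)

12

A cyclic subgroup of order d is generated by each of its φ(d) elements of order d, so the cyclic subgroups of order d number (#elements of order d)/φ(d).
Cyclic subgroups by order — order 1: 1; order 2: 3; order 3: 1; order 4: 2; order 6: 3; order 12: 2.
Total: 12.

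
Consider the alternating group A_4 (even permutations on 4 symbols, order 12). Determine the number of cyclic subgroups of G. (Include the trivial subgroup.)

Each element a generates a cyclic subgroup ⟨a⟩; distinct elements may generate the same one (a cyclic group of order d has φ(d) generators).
Cyclic subgroups by order — order 1: 1; order 2: 3; order 3: 4.
Total: 8.

8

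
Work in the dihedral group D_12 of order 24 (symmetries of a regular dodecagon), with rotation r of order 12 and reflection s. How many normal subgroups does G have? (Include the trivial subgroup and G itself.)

G has 34 subgroups. Checking conjugation-invariance by order — order 1: 1/1 normal; order 2: 1/13 normal; order 3: 1/1 normal; order 4: 1/7 normal; order 6: 1/5 normal; order 8: 0/3 normal; order 12: 3/3 normal; order 24: 1/1 normal.
Total normal subgroups: 9.

9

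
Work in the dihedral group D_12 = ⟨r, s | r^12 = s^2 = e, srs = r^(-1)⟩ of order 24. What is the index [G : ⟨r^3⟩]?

|⟨r^3⟩| = 4 and |G| = 24.
By Lagrange, [G : H] = |G|/|H| = 24/4 = 6.

6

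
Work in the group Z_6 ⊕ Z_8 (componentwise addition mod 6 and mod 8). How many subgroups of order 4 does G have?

3

|G| = 48 and 4 | 48, so subgroups of order 4 are possible by Lagrange.
The subgroups of order 4 are: {(0,0), (0,2), (0,4), (0,6)}; {(0,0), (0,4), (3,0), (3,4)}; {(0,0), (0,4), (3,2), (3,6)}.
So G has 3 subgroups of order 4.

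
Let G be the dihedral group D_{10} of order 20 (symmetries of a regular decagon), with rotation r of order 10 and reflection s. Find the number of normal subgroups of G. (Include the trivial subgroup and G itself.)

7

G has 22 subgroups. Checking conjugation-invariance by order — order 1: 1/1 normal; order 2: 1/11 normal; order 4: 0/5 normal; order 5: 1/1 normal; order 10: 3/3 normal; order 20: 1/1 normal.
Total normal subgroups: 7.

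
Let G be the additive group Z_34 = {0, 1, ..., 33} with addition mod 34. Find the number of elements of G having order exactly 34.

In a cyclic group of order 34, the number of elements of order d (for d | 34) is φ(d).
φ(34) = 16.

16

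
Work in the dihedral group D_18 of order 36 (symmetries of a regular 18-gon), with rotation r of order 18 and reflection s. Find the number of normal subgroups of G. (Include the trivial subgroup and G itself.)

9

G has 45 subgroups. Checking conjugation-invariance by order — order 1: 1/1 normal; order 2: 1/19 normal; order 3: 1/1 normal; order 4: 0/9 normal; order 6: 1/7 normal; order 9: 1/1 normal; order 12: 0/3 normal; order 18: 3/3 normal; order 36: 1/1 normal.
Total normal subgroups: 9.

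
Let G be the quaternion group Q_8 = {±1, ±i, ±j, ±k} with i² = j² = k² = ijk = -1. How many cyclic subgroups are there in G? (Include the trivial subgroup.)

Group the elements of G by the cyclic subgroup they generate; each cyclic subgroup of order d accounts for φ(d) elements.
Cyclic subgroups by order — order 1: 1; order 2: 1; order 4: 3.
Total: 5.

5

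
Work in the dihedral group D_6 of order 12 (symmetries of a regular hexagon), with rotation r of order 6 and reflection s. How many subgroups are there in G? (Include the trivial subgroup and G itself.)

|G| = 12, so by Lagrange every subgroup order divides 12. Divisors: 1, 2, 3, 4, 6, 12.
Subgroups by order — order 1: 1; order 2: 7; order 3: 1; order 4: 3; order 6: 3; order 12: 1.
Total: 1 + 7 + 1 + 3 + 3 + 1 = 16.

16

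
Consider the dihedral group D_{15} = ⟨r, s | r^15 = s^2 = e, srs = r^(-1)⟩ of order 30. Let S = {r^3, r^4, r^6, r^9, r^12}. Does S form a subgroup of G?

The identity e ∉ S, so S is not a subgroup.

No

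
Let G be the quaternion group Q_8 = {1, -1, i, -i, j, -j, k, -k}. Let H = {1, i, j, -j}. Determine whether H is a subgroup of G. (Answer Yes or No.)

i ∈ H but its inverse -i ∉ H, so H is not a subgroup.

No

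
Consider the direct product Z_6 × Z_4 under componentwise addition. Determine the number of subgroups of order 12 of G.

|G| = 24 and 12 | 24, so subgroups of order 12 are possible by Lagrange.
The subgroups of order 12 are: {(0,0), (0,1), (0,2), (0,3), (2,0), (2,1), (2,2), (2,3), (4,0), (4,1), (4,2), (4,3)}; {(0,0), (0,2), (1,0), (1,2), (2,0), (2,2), (3,0), (3,2), (4,0), (4,2), (5,0), (5,2)}; {(0,0), (0,2), (1,1), (1,3), (2,0), (2,2), (3,1), (3,3), (4,0), (4,2), (5,1), (5,3)}.
So G has 3 subgroups of order 12.

3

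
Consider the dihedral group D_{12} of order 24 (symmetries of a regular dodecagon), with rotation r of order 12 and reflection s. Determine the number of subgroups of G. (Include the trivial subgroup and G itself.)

34

|G| = 24, so by Lagrange every subgroup order divides 24. Divisors: 1, 2, 3, 4, 6, 8, 12, 24.
Subgroups by order — order 1: 1; order 2: 13; order 3: 1; order 4: 7; order 6: 5; order 8: 3; order 12: 3; order 24: 1.
Total: 1 + 13 + 1 + 7 + 5 + 3 + 3 + 1 = 34.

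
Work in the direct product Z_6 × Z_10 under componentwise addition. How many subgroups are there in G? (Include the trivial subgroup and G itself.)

|G| = 60, so by Lagrange every subgroup order divides 60. Divisors: 1, 2, 3, 4, 5, 6, 10, 12, 15, 20, 30, 60.
Subgroups by order — order 1: 1; order 2: 3; order 3: 1; order 4: 1; order 5: 1; order 6: 3; order 10: 3; order 12: 1; order 15: 1; order 20: 1; order 30: 3; order 60: 1.
Total: 1 + 3 + 1 + 1 + 1 + 3 + 3 + 1 + 1 + 1 + 3 + 1 = 20.

20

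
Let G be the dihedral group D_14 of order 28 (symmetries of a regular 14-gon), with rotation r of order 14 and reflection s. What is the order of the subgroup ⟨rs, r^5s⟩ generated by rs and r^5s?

14

|⟨rs⟩| = 2 and |⟨r^5s⟩| = 2, so |H| is a multiple of lcm(2, 2) = 2 and divides |G| = 28.
Closing under the operation: H = {e, r^2, r^4, r^6, r^8, r^10, r^12, rs, r^3s, r^5s, r^7s, r^9s, r^11s, r^13s}, so |H| = 14.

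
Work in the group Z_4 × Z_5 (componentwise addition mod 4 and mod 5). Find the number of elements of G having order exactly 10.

An element (a,b) has order lcm(ord(a), ord(b)); count pairs with lcm equal to 10.
Enumerating gives 4 such elements.

4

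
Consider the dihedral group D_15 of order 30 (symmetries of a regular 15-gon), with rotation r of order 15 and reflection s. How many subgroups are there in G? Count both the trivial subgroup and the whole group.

|G| = 30, so by Lagrange every subgroup order divides 30. Divisors: 1, 2, 3, 5, 6, 10, 15, 30.
Subgroups by order — order 1: 1; order 2: 15; order 3: 1; order 5: 1; order 6: 5; order 10: 3; order 15: 1; order 30: 1.
Total: 1 + 15 + 1 + 1 + 5 + 3 + 1 + 1 = 28.

28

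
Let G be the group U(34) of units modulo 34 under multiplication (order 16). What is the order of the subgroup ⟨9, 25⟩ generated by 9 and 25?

8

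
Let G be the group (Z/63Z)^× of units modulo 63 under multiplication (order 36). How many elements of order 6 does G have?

24

Enumerating element orders in G gives 24 elements of order 6.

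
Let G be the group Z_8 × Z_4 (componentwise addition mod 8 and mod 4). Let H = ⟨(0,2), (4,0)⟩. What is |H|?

4

|⟨(0,2)⟩| = 2 and |⟨(4,0)⟩| = 2, so |H| is a multiple of lcm(2, 2) = 2 and divides |G| = 32.
Closing under the operation: H = {(0,0), (0,2), (4,0), (4,2)}, so |H| = 4.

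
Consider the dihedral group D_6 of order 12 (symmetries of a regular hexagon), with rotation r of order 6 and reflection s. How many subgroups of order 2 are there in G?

|G| = 12 and 2 | 12, so subgroups of order 2 are possible by Lagrange.
The subgroups of order 2 are: {e, r^2s}; {e, r^3}; {e, r^3s}; {e, r^4s}; … (7 in all).
So G has 7 subgroups of order 2.

7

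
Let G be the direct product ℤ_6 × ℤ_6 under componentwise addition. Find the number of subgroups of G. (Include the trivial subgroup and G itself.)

|G| = 36, so by Lagrange every subgroup order divides 36. Divisors: 1, 2, 3, 4, 6, 9, 12, 18, 36.
Subgroups by order — order 1: 1; order 2: 3; order 3: 4; order 4: 1; order 6: 12; order 9: 1; order 12: 4; order 18: 3; order 36: 1.
Total: 1 + 3 + 4 + 1 + 12 + 1 + 4 + 3 + 1 = 30.

30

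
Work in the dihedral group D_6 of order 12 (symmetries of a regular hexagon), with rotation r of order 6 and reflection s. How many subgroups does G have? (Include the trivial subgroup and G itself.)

16

|G| = 12, so by Lagrange every subgroup order divides 12. Divisors: 1, 2, 3, 4, 6, 12.
Subgroups by order — order 1: 1; order 2: 7; order 3: 1; order 4: 3; order 6: 3; order 12: 1.
Total: 1 + 7 + 1 + 3 + 3 + 1 = 16.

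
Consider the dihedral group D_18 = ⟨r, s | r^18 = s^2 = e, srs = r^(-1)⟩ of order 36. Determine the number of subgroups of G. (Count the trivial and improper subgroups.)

45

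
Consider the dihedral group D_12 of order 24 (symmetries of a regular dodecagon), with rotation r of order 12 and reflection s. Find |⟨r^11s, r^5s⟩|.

|⟨r^11s⟩| = 2 and |⟨r^5s⟩| = 2, so |H| is a multiple of lcm(2, 2) = 2 and divides |G| = 24.
Closing under the operation: H = {e, r^6, r^5s, r^11s}, so |H| = 4.

4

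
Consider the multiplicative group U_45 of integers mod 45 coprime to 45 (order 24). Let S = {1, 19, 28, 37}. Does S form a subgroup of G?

|S| = 4 divides |G| = 24, consistent with Lagrange.
S contains the identity, every element's inverse is in S, and S is closed under ·: it is a subgroup.
In fact S = ⟨28⟩.

Yes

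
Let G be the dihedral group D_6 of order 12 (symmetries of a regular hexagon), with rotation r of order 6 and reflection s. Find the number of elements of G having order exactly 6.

2

The elements of order 6 are: r, r^5.
That's 2.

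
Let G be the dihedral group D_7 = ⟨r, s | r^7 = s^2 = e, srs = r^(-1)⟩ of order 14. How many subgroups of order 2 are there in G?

7

|G| = 14 and 2 | 14, so subgroups of order 2 are possible by Lagrange.
The subgroups of order 2 are: {e, r^2s}; {e, r^3s}; {e, r^4s}; {e, r^5s}; … (7 in all).
So G has 7 subgroups of order 2.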